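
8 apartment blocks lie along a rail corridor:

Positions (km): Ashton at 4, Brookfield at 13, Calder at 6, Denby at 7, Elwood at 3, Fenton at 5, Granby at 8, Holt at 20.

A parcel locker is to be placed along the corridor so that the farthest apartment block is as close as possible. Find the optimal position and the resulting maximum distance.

location 11.5, max distance 8.5

The 1-center on a line is the midpoint of the two extreme points: leftmost at 3, rightmost at 20.
Optimal location = (3 + 20)/2 = 11.5; maximum distance = (20 − 3)/2 = 8.5.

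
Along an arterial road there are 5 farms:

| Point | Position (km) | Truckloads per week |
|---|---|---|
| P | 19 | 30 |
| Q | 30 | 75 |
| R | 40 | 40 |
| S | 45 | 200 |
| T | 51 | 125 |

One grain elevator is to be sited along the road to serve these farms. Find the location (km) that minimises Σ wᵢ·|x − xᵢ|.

x = 45

For a sum of weighted absolute distances on a line, the optimum is the weighted median (not the mean). Total weight W = 470; half-weight = 235.
Sort by position and accumulate weight:
  km 19 (P, w=30) → cum 30
  km 30 (Q, w=75) → cum 105
  km 40 (R, w=40) → cum 145
  km 45 (S, w=200) → cum 345  ≥ 235 → median here
  km 51 (T, w=125) → cum 470
Optimal location: km 45.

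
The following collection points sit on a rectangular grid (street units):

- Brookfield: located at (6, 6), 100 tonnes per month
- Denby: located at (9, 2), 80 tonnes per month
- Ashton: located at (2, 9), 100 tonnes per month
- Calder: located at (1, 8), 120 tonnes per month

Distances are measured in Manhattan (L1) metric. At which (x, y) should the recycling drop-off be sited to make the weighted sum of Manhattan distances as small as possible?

(2, 8)

Manhattan distance separates: Σwᵢ(|x−xᵢ|+|y−yᵢ|) = Σwᵢ|x−xᵢ| + Σwᵢ|y−yᵢ|, so x and y are optimised independently as 1-D weighted medians.
Total weight W = 400; half = 200.
x-coordinate, sorted with cumulative weight:
  x=1 (Calder, w=120) cum 120
  x=2 (Ashton, w=100) cum 220  ← median
  x=6 (Brookfield, w=100) cum 320
  x=9 (Denby, w=80) cum 400
⇒ x* = 2
y-coordinate, sorted with cumulative weight:
  y=2 (Denby, w=80) cum 80
  y=6 (Brookfield, w=100) cum 180
  y=8 (Calder, w=120) cum 300  ← median
  y=9 (Ashton, w=100) cum 400
⇒ y* = 8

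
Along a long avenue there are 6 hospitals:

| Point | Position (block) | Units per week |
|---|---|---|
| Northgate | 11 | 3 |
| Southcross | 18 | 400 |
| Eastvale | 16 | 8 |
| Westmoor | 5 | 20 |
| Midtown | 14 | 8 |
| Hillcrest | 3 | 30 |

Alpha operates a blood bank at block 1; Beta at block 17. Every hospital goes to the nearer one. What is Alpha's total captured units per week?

50

The indifferent point is the midpoint (1+17)/2 = 9; hospitals left of it (closer to Alpha at 1) go to Alpha, those right go to Beta.
  Hillcrest at 3 (w=30) → Alpha
  Westmoor at 5 (w=20) → Alpha
  Northgate at 11 (w=3) → Beta
  Midtown at 14 (w=8) → Beta
  Eastvale at 16 (w=8) → Beta
  Southcross at 18 (w=400) → Beta
Alpha captures 50; Beta captures 419.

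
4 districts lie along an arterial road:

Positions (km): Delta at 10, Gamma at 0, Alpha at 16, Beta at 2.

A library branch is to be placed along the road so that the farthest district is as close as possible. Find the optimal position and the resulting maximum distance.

location 8, max distance 8

The 1-center on a line is the midpoint of the two extreme points: leftmost at 0, rightmost at 16.
Optimal location = (0 + 16)/2 = 8; maximum distance = (16 − 0)/2 = 8.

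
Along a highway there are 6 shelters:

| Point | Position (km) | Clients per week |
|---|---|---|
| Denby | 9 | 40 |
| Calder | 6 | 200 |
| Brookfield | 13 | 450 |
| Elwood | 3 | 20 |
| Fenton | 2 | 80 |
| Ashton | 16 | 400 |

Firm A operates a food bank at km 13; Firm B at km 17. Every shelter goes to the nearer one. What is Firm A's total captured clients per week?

The indifferent point is the midpoint (13+17)/2 = 15; shelters left of it (closer to Firm A at 13) go to Firm A, those right go to Firm B.
  Fenton at 2 (w=80) → Firm A
  Elwood at 3 (w=20) → Firm A
  Calder at 6 (w=200) → Firm A
  Denby at 9 (w=40) → Firm A
  Brookfield at 13 (w=450) → Firm A
  Ashton at 16 (w=400) → Firm B
Firm A captures 790; Firm B captures 400.

790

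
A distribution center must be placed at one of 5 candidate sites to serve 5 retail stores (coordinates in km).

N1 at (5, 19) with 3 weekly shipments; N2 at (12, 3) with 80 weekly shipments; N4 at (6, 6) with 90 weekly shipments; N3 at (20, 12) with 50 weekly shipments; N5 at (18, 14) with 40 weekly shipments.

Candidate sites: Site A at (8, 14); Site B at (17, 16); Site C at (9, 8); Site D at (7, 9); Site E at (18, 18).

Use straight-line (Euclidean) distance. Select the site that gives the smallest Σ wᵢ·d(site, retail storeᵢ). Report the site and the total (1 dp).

Site C, total 1844.0 km

Total weighted distance at each candidate:
  Site A (8, 14): total = 2704.3
  Site B (17, 16): total = 2828.8
  Site C (9, 8): total = 1844.0
  Site D (7, 9): total = 2090.4
  Site E (18, 18): total = 3335.1
Minimum is at Site C with total 1844.0 km.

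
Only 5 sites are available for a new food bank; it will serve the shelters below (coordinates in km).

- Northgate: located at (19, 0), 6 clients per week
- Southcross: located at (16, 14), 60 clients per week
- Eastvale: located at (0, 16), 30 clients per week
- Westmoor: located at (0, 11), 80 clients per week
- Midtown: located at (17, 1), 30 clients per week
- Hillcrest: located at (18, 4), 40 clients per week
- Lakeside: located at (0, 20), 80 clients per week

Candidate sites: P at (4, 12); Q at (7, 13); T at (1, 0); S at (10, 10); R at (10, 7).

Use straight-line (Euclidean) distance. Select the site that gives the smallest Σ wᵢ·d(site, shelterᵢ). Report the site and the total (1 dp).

Total weighted distance at each candidate:
  P (4, 12): total = 3216.1
  Q (7, 13): total = 3289.4
  T (1, 0): total = 5485.2
  S (10, 10): total = 3540.7
  R (10, 7): total = 3817.3
Minimum is at P with total 3216.1 km.

P, total 3216.1 km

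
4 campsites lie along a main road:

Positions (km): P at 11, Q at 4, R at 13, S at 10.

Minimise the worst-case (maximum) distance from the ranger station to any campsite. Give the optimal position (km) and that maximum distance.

location 8.5, max distance 4.5

The 1-center on a line is the midpoint of the two extreme points: leftmost at 4, rightmost at 13.
Optimal location = (4 + 13)/2 = 8.5; maximum distance = (13 − 4)/2 = 4.5.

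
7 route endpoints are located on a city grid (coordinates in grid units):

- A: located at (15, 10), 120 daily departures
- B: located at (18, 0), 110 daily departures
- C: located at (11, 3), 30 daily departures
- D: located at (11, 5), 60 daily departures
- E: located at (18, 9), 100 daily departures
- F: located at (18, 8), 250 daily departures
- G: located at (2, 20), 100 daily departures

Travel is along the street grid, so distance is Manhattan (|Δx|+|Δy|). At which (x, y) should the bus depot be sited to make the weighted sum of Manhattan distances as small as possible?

(18, 8)

Manhattan distance separates: Σwᵢ(|x−xᵢ|+|y−yᵢ|) = Σwᵢ|x−xᵢ| + Σwᵢ|y−yᵢ|, so x and y are optimised independently as 1-D weighted medians.
Total weight W = 770; half = 385.
x-coordinate, sorted with cumulative weight:
  x=2 (G, w=100) cum 100
  x=11 (C, w=30) cum 130
  x=11 (D, w=60) cum 190
  x=15 (A, w=120) cum 310
  x=18 (B, w=110) cum 420  ← median
  x=18 (E, w=100) cum 520
  x=18 (F, w=250) cum 770
⇒ x* = 18
y-coordinate, sorted with cumulative weight:
  y=0 (B, w=110) cum 110
  y=3 (C, w=30) cum 140
  y=5 (D, w=60) cum 200
  y=8 (F, w=250) cum 450  ← median
  y=9 (E, w=100) cum 550
  y=10 (A, w=120) cum 670
  y=20 (G, w=100) cum 770
⇒ y* = 8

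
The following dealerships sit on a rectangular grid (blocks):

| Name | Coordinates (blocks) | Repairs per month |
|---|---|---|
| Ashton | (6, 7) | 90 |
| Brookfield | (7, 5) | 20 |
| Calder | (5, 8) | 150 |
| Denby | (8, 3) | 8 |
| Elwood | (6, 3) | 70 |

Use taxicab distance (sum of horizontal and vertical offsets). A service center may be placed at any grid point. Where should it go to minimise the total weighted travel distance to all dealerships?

(6, 7)

Manhattan distance separates: Σwᵢ(|x−xᵢ|+|y−yᵢ|) = Σwᵢ|x−xᵢ| + Σwᵢ|y−yᵢ|, so x and y are optimised independently as 1-D weighted medians.
Total weight W = 338; half = 169.
x-coordinate, sorted with cumulative weight:
  x=5 (Calder, w=150) cum 150
  x=6 (Ashton, w=90) cum 240  ← median
  x=6 (Elwood, w=70) cum 310
  x=7 (Brookfield, w=20) cum 330
  x=8 (Denby, w=8) cum 338
⇒ x* = 6
y-coordinate, sorted with cumulative weight:
  y=3 (Denby, w=8) cum 8
  y=3 (Elwood, w=70) cum 78
  y=5 (Brookfield, w=20) cum 98
  y=7 (Ashton, w=90) cum 188  ← median
  y=8 (Calder, w=150) cum 338
⇒ y* = 7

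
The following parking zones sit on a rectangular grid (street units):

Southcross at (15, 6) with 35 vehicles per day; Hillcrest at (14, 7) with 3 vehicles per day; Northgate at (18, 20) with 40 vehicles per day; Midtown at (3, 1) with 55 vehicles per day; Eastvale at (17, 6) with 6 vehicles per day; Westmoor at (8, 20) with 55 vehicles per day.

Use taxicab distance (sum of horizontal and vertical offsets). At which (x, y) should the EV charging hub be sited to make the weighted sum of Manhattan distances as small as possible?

Manhattan distance separates: Σwᵢ(|x−xᵢ|+|y−yᵢ|) = Σwᵢ|x−xᵢ| + Σwᵢ|y−yᵢ|, so x and y are optimised independently as 1-D weighted medians.
Total weight W = 194; half = 97.
x-coordinate, sorted with cumulative weight:
  x=3 (Midtown, w=55) cum 55
  x=8 (Westmoor, w=55) cum 110  ← median
  x=14 (Hillcrest, w=3) cum 113
  x=15 (Southcross, w=35) cum 148
  x=17 (Eastvale, w=6) cum 154
  x=18 (Northgate, w=40) cum 194
⇒ x* = 8
y-coordinate, sorted with cumulative weight:
  y=1 (Midtown, w=55) cum 55
  y=6 (Southcross, w=35) cum 90
  y=6 (Eastvale, w=6) cum 96
  y=7 (Hillcrest, w=3) cum 99  ← median
  y=20 (Northgate, w=40) cum 139
  y=20 (Westmoor, w=55) cum 194
⇒ y* = 7

(8, 7)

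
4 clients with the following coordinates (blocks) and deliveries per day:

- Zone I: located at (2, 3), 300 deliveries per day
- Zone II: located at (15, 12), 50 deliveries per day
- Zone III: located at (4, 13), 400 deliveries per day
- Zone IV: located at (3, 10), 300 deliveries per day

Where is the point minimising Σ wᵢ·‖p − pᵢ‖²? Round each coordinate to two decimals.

The minimiser of Σwᵢ‖p−pᵢ‖² is the weighted centroid p* = (Σwᵢpᵢ)/(Σwᵢ).
Σwᵢ = 1050.
Σwᵢxᵢ = 300·2 + 50·15 + 400·4 + 300·3 = 3850.
Σwᵢyᵢ = 300·3 + 50·12 + 400·13 + 300·10 = 9700.
x* = 3850/1050 = 3.67, y* = 9700/1050 = 9.24.

(3.67, 9.24)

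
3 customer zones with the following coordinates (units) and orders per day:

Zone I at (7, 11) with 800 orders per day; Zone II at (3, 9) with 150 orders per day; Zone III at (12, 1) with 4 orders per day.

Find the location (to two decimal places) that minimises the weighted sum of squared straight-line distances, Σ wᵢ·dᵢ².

The minimiser of Σwᵢ‖p−pᵢ‖² is the weighted centroid p* = (Σwᵢpᵢ)/(Σwᵢ).
Σwᵢ = 954.
Σwᵢxᵢ = 800·7 + 150·3 + 4·12 = 6098.
Σwᵢyᵢ = 800·11 + 150·9 + 4·1 = 10154.
x* = 6098/954 = 6.39, y* = 10154/954 = 10.64.

(6.39, 10.64)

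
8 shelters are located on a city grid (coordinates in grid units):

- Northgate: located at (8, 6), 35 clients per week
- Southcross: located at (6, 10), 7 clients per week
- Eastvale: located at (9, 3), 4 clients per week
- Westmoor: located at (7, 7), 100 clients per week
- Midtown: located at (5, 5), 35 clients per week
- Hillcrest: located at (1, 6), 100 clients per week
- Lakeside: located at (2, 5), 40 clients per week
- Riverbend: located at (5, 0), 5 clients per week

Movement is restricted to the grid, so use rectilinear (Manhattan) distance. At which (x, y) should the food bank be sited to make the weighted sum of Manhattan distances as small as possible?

(5, 6)

Manhattan distance separates: Σwᵢ(|x−xᵢ|+|y−yᵢ|) = Σwᵢ|x−xᵢ| + Σwᵢ|y−yᵢ|, so x and y are optimised independently as 1-D weighted medians.
Total weight W = 326; half = 163.
x-coordinate, sorted with cumulative weight:
  x=1 (Hillcrest, w=100) cum 100
  x=2 (Lakeside, w=40) cum 140
  x=5 (Midtown, w=35) cum 175  ← median
  x=5 (Riverbend, w=5) cum 180
  x=6 (Southcross, w=7) cum 187
  x=7 (Westmoor, w=100) cum 287
  x=8 (Northgate, w=35) cum 322
  x=9 (Eastvale, w=4) cum 326
⇒ x* = 5
y-coordinate, sorted with cumulative weight:
  y=0 (Riverbend, w=5) cum 5
  y=3 (Eastvale, w=4) cum 9
  y=5 (Midtown, w=35) cum 44
  y=5 (Lakeside, w=40) cum 84
  y=6 (Northgate, w=35) cum 119
  y=6 (Hillcrest, w=100) cum 219  ← median
  y=7 (Westmoor, w=100) cum 319
  y=10 (Southcross, w=7) cum 326
⇒ y* = 6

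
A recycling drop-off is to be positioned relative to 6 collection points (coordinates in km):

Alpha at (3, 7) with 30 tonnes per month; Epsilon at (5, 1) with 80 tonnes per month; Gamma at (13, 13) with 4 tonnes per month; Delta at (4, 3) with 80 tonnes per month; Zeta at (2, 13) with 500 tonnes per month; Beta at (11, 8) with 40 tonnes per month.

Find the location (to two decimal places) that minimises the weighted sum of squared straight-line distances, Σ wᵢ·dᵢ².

(3.14, 10.08)

The minimiser of Σwᵢ‖p−pᵢ‖² is the weighted centroid p* = (Σwᵢpᵢ)/(Σwᵢ).
Σwᵢ = 734.
Σwᵢxᵢ = 30·3 + 80·5 + 4·13 + 80·4 + 500·2 + 40·11 = 2302.
Σwᵢyᵢ = 30·7 + 80·1 + 4·13 + 80·3 + 500·13 + 40·8 = 7402.
x* = 2302/734 = 3.14, y* = 7402/734 = 10.08.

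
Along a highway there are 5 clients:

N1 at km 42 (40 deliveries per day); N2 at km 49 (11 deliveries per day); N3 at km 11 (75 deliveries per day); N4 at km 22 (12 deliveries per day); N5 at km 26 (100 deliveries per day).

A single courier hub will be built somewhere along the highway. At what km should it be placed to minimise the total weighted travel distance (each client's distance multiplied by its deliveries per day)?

x = 26

For a sum of weighted absolute distances on a line, the optimum is the weighted median (not the mean). Total weight W = 238; half-weight = 119.
Sort by position and accumulate weight:
  km 11 (N3, w=75) → cum 75
  km 22 (N4, w=12) → cum 87
  km 26 (N5, w=100) → cum 187  ≥ 119 → median here
  km 42 (N1, w=40) → cum 227
  km 49 (N2, w=11) → cum 238
Optimal location: km 26.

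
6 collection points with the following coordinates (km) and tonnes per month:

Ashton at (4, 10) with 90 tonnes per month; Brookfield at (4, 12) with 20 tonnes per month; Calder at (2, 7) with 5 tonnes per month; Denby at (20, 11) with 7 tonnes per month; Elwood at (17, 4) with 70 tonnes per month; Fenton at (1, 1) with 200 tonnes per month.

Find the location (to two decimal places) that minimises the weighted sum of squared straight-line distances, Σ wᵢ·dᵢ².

The minimiser of Σwᵢ‖p−pᵢ‖² is the weighted centroid p* = (Σwᵢpᵢ)/(Σwᵢ).
Σwᵢ = 392.
Σwᵢxᵢ = 90·4 + 20·4 + 5·2 + 7·20 + 70·17 + 200·1 = 1980.
Σwᵢyᵢ = 90·10 + 20·12 + 5·7 + 7·11 + 70·4 + 200·1 = 1732.
x* = 1980/392 = 5.05, y* = 1732/392 = 4.42.

(5.05, 4.42)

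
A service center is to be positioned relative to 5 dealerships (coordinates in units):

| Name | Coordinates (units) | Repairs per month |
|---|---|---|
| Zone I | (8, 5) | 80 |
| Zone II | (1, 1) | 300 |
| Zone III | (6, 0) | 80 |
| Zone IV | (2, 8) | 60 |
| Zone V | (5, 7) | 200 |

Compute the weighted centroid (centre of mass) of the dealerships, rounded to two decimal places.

The minimiser of Σwᵢ‖p−pᵢ‖² is the weighted centroid p* = (Σwᵢpᵢ)/(Σwᵢ).
Σwᵢ = 720.
Σwᵢxᵢ = 80·8 + 300·1 + 80·6 + 60·2 + 200·5 = 2540.
Σwᵢyᵢ = 80·5 + 300·1 + 80·0 + 60·8 + 200·7 = 2580.
x* = 2540/720 = 3.53, y* = 2580/720 = 3.58.

(3.53, 3.58)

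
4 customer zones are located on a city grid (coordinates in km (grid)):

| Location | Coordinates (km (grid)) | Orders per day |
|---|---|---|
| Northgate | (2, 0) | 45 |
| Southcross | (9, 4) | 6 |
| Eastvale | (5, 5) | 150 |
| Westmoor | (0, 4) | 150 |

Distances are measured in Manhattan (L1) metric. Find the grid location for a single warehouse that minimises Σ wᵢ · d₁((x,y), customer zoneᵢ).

(2, 4)

Manhattan distance separates: Σwᵢ(|x−xᵢ|+|y−yᵢ|) = Σwᵢ|x−xᵢ| + Σwᵢ|y−yᵢ|, so x and y are optimised independently as 1-D weighted medians.
Total weight W = 351; half = 175.5.
x-coordinate, sorted with cumulative weight:
  x=0 (Westmoor, w=150) cum 150
  x=2 (Northgate, w=45) cum 195  ← median
  x=5 (Eastvale, w=150) cum 345
  x=9 (Southcross, w=6) cum 351
⇒ x* = 2
y-coordinate, sorted with cumulative weight:
  y=0 (Northgate, w=45) cum 45
  y=4 (Southcross, w=6) cum 51
  y=4 (Westmoor, w=150) cum 201  ← median
  y=5 (Eastvale, w=150) cum 351
⇒ y* = 4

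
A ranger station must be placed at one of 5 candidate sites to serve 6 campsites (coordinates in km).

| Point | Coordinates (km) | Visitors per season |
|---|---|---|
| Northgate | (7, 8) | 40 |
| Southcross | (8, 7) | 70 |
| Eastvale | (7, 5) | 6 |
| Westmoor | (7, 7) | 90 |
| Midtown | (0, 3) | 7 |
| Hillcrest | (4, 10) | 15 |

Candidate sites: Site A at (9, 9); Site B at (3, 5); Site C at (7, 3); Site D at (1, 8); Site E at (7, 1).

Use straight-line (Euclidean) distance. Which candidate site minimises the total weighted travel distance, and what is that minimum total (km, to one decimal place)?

Total weighted distance at each candidate:
  Site A (9, 9): total = 679.6
  Site B (3, 5): total = 1105.2
  Site C (7, 3): total = 1023.9
  Site D (1, 8): total = 1412.4
  Site E (7, 1): total = 1463.1
Minimum is at Site A with total 679.6 km.

Site A, total 679.6 km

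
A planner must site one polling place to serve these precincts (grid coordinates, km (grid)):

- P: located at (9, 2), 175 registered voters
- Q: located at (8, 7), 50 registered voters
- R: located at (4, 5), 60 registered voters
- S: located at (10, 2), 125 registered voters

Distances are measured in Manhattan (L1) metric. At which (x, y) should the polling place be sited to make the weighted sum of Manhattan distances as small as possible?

Manhattan distance separates: Σwᵢ(|x−xᵢ|+|y−yᵢ|) = Σwᵢ|x−xᵢ| + Σwᵢ|y−yᵢ|, so x and y are optimised independently as 1-D weighted medians.
Total weight W = 410; half = 205.
x-coordinate, sorted with cumulative weight:
  x=4 (R, w=60) cum 60
  x=8 (Q, w=50) cum 110
  x=9 (P, w=175) cum 285  ← median
  x=10 (S, w=125) cum 410
⇒ x* = 9
y-coordinate, sorted with cumulative weight:
  y=2 (P, w=175) cum 175
  y=2 (S, w=125) cum 300  ← median
  y=5 (R, w=60) cum 360
  y=7 (Q, w=50) cum 410
⇒ y* = 2

(9, 2)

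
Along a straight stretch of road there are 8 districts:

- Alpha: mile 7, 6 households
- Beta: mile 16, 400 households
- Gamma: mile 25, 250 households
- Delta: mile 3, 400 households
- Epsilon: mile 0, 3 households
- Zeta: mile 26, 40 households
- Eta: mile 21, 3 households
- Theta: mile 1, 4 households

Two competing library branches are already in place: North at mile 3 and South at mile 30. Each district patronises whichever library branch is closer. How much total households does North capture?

The indifferent point is the midpoint (3+30)/2 = 16.5; districts left of it (closer to North at 3) go to North, those right go to South.
  Epsilon at 0 (w=3) → North
  Theta at 1 (w=4) → North
  Delta at 3 (w=400) → North
  Alpha at 7 (w=6) → North
  Beta at 16 (w=400) → North
  Eta at 21 (w=3) → South
  Gamma at 25 (w=250) → South
  Zeta at 26 (w=40) → South
North captures 813; South captures 293.

813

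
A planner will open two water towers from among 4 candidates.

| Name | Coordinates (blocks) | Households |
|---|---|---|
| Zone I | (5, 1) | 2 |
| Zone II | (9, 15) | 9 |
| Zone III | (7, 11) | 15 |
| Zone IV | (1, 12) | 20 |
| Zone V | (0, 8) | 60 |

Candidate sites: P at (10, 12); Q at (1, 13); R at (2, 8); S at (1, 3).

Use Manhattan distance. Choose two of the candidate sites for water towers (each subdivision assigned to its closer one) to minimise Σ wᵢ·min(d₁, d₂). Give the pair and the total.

{P, R}, total 336

Evaluate every pair (each demand assigned to the nearer of the two):
  {P, R}: total = 336
  {Q, R}: total = 370
  {R, S}: total = 478
  {P, Q}: total = 508
  {Q, S}: total = 602
  {P, S}: total = 648
Best pair: {P, R} with total 336.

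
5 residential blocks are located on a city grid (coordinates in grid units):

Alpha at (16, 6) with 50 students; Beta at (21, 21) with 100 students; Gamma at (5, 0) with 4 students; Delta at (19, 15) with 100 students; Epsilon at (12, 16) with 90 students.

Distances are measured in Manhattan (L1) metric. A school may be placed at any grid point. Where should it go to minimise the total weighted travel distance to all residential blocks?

(19, 16)

Manhattan distance separates: Σwᵢ(|x−xᵢ|+|y−yᵢ|) = Σwᵢ|x−xᵢ| + Σwᵢ|y−yᵢ|, so x and y are optimised independently as 1-D weighted medians.
Total weight W = 344; half = 172.
x-coordinate, sorted with cumulative weight:
  x=5 (Gamma, w=4) cum 4
  x=12 (Epsilon, w=90) cum 94
  x=16 (Alpha, w=50) cum 144
  x=19 (Delta, w=100) cum 244  ← median
  x=21 (Beta, w=100) cum 344
⇒ x* = 19
y-coordinate, sorted with cumulative weight:
  y=0 (Gamma, w=4) cum 4
  y=6 (Alpha, w=50) cum 54
  y=15 (Delta, w=100) cum 154
  y=16 (Epsilon, w=90) cum 244  ← median
  y=21 (Beta, w=100) cum 344
⇒ y* = 16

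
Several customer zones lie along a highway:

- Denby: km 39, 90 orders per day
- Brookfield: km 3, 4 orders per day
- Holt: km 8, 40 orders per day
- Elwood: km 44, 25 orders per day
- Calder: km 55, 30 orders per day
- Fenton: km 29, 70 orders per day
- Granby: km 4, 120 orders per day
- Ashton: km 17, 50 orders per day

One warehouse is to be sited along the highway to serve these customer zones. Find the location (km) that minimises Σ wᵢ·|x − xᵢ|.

x = 29

For a sum of weighted absolute distances on a line, the optimum is the weighted median (not the mean). Total weight W = 429; half-weight = 214.5.
Sort by position and accumulate weight:
  km 3 (Brookfield, w=4) → cum 4
  km 4 (Granby, w=120) → cum 124
  km 8 (Holt, w=40) → cum 164
  km 17 (Ashton, w=50) → cum 214
  km 29 (Fenton, w=70) → cum 284  ≥ 214.5 → median here
  km 39 (Denby, w=90) → cum 374
  km 44 (Elwood, w=25) → cum 399
  km 55 (Calder, w=30) → cum 429
Optimal location: km 29.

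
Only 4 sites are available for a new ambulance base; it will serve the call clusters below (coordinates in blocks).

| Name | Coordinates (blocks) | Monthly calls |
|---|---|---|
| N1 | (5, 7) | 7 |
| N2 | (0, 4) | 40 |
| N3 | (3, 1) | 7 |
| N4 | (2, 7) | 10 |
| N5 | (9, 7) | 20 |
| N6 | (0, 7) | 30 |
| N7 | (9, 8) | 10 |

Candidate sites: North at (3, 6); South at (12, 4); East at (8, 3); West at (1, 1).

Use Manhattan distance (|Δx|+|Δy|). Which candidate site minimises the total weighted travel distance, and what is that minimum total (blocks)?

North, total 616 blocks

Total weighted distance at each candidate:
  North (3, 6): total = 616
  South (12, 4): total = 1404
  East (8, 3): total = 1078
  West (1, 1): total = 954
Minimum is at North with total 616 blocks.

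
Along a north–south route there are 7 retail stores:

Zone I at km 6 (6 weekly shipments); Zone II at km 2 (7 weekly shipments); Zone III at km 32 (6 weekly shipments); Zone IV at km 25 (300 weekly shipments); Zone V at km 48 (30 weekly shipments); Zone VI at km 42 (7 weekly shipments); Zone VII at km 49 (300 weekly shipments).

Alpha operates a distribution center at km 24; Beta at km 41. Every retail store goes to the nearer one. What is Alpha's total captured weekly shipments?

The indifferent point is the midpoint (24+41)/2 = 32.5; retail stores left of it (closer to Alpha at 24) go to Alpha, those right go to Beta.
  Zone II at 2 (w=7) → Alpha
  Zone I at 6 (w=6) → Alpha
  Zone IV at 25 (w=300) → Alpha
  Zone III at 32 (w=6) → Alpha
  Zone VI at 42 (w=7) → Beta
  Zone V at 48 (w=30) → Beta
  Zone VII at 49 (w=300) → Beta
Alpha captures 319; Beta captures 337.

319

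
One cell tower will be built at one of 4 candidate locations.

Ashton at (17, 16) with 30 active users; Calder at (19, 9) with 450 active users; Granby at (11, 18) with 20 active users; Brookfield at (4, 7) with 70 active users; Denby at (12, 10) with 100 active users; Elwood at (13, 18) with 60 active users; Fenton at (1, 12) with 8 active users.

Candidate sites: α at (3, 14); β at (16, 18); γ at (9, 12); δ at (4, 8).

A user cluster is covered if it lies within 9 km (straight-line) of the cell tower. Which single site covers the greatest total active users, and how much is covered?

γ, covering 288

Coverage radius r = 9 km; a point is covered iff (Δx)²+(Δy)² ≤ 9² = 81.
  α (3, 14): covers {Granby, Brookfield, Fenton} → 98
  β (16, 18): covers {Ashton, Granby, Denby, Elwood} → 210
  γ (9, 12): covers {Ashton, Granby, Brookfield, Denby, Elwood, Fenton} → 288
  δ (4, 8): covers {Brookfield, Denby, Fenton} → 178
Maximum coverage at γ: 288 active users.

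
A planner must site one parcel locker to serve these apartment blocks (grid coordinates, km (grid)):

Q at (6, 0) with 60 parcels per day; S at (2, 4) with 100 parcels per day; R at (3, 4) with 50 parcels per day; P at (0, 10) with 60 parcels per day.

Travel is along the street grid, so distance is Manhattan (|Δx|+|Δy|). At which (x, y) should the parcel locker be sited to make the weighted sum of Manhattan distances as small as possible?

Manhattan distance separates: Σwᵢ(|x−xᵢ|+|y−yᵢ|) = Σwᵢ|x−xᵢ| + Σwᵢ|y−yᵢ|, so x and y are optimised independently as 1-D weighted medians.
Total weight W = 270; half = 135.
x-coordinate, sorted with cumulative weight:
  x=0 (P, w=60) cum 60
  x=2 (S, w=100) cum 160  ← median
  x=3 (R, w=50) cum 210
  x=6 (Q, w=60) cum 270
⇒ x* = 2
y-coordinate, sorted with cumulative weight:
  y=0 (Q, w=60) cum 60
  y=4 (S, w=100) cum 160  ← median
  y=4 (R, w=50) cum 210
  y=10 (P, w=60) cum 270
⇒ y* = 4

(2, 4)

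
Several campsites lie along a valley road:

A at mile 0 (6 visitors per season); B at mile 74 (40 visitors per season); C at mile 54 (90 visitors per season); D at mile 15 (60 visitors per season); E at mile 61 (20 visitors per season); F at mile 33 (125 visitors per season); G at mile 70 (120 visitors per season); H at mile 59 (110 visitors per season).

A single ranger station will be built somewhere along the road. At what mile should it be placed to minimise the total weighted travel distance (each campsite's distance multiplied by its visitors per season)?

x = 59

For a sum of weighted absolute distances on a line, the optimum is the weighted median (not the mean). Total weight W = 571; half-weight = 285.5.
Sort by position and accumulate weight:
  mile 0 (A, w=6) → cum 6
  mile 15 (D, w=60) → cum 66
  mile 33 (F, w=125) → cum 191
  mile 54 (C, w=90) → cum 281
  mile 59 (H, w=110) → cum 391  ≥ 285.5 → median here
  mile 61 (E, w=20) → cum 411
  mile 70 (G, w=120) → cum 531
  mile 74 (B, w=40) → cum 571
Optimal location: mile 59.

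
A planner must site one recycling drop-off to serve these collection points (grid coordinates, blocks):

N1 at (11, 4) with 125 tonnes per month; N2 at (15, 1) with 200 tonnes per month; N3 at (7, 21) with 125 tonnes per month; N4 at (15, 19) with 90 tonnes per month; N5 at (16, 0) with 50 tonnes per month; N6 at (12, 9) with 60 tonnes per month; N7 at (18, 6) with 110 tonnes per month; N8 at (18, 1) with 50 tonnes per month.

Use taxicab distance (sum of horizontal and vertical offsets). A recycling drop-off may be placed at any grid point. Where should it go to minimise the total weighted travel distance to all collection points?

(15, 4)

Manhattan distance separates: Σwᵢ(|x−xᵢ|+|y−yᵢ|) = Σwᵢ|x−xᵢ| + Σwᵢ|y−yᵢ|, so x and y are optimised independently as 1-D weighted medians.
Total weight W = 810; half = 405.
x-coordinate, sorted with cumulative weight:
  x=7 (N3, w=125) cum 125
  x=11 (N1, w=125) cum 250
  x=12 (N6, w=60) cum 310
  x=15 (N2, w=200) cum 510  ← median
  x=15 (N4, w=90) cum 600
  x=16 (N5, w=50) cum 650
  x=18 (N7, w=110) cum 760
  x=18 (N8, w=50) cum 810
⇒ x* = 15
y-coordinate, sorted with cumulative weight:
  y=0 (N5, w=50) cum 50
  y=1 (N2, w=200) cum 250
  y=1 (N8, w=50) cum 300
  y=4 (N1, w=125) cum 425  ← median
  y=6 (N7, w=110) cum 535
  y=9 (N6, w=60) cum 595
  y=19 (N4, w=90) cum 685
  y=21 (N3, w=125) cum 810
⇒ y* = 4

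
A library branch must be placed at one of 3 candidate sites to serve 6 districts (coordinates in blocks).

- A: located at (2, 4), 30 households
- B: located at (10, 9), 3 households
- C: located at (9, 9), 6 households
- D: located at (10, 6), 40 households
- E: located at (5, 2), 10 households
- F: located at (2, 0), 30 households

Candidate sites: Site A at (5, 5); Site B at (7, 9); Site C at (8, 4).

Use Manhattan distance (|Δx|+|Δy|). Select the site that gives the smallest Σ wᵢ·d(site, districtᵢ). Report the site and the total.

Total weighted distance at each candidate:
  Site A (5, 5): total = 705
  Site B (7, 9): total = 1071
  Site C (8, 4): total = 747
Minimum is at Site A with total 705 blocks.

Site A, total 705 blocks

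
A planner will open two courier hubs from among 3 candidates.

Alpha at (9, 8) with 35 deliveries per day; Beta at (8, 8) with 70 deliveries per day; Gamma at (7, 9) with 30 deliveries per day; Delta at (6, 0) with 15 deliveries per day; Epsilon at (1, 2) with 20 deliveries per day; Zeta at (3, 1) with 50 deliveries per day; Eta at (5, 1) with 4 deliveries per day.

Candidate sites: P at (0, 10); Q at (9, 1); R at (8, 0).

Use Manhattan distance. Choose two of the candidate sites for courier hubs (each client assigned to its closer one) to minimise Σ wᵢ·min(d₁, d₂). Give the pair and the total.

Evaluate every pair (each demand assigned to the nearer of the two):
  {P, Q}: total = 1601
  {Q, R}: total = 1631
  {P, R}: total = 1641
Best pair: {P, Q} with total 1601.

{P, Q}, total 1601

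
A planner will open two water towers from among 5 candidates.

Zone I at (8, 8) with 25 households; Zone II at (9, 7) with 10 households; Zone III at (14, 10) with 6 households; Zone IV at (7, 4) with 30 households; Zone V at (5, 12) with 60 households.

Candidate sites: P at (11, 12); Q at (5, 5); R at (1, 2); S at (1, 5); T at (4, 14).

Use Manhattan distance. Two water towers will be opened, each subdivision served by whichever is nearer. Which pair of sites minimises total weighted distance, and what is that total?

{Q, T}, total 564

Evaluate every pair (each demand assigned to the nearer of the two):
  {Q, T}: total = 564
  {P, Q}: total = 690
  {Q, R}: total = 804
  {Q, S}: total = 804
  {P, T}: total = 815
  {S, T}: total = 824
  {P, S}: total = 845
  {R, T}: total = 874
  {P, R}: total = 875
  {R, S}: total = 1328
Best pair: {Q, T} with total 564.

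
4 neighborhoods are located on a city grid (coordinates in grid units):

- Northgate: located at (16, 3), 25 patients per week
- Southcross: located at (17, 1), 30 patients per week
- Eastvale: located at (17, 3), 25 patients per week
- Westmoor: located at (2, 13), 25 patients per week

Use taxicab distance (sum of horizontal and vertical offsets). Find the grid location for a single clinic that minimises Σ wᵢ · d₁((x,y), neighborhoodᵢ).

(17, 3)

Manhattan distance separates: Σwᵢ(|x−xᵢ|+|y−yᵢ|) = Σwᵢ|x−xᵢ| + Σwᵢ|y−yᵢ|, so x and y are optimised independently as 1-D weighted medians.
Total weight W = 105; half = 52.5.
x-coordinate, sorted with cumulative weight:
  x=2 (Westmoor, w=25) cum 25
  x=16 (Northgate, w=25) cum 50
  x=17 (Southcross, w=30) cum 80  ← median
  x=17 (Eastvale, w=25) cum 105
⇒ x* = 17
y-coordinate, sorted with cumulative weight:
  y=1 (Southcross, w=30) cum 30
  y=3 (Northgate, w=25) cum 55  ← median
  y=3 (Eastvale, w=25) cum 80
  y=13 (Westmoor, w=25) cum 105
⇒ y* = 3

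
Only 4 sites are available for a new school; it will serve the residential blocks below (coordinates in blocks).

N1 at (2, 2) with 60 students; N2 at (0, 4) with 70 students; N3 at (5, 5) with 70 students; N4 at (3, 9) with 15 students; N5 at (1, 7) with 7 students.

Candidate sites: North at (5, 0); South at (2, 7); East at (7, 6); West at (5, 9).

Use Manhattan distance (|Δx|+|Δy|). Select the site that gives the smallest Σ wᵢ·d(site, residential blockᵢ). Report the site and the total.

South, total 1052 blocks

Total weighted distance at each candidate:
  North (5, 0): total = 1522
  South (2, 7): total = 1052
  East (7, 6): total = 1534
  West (5, 9): total = 1652
Minimum is at South with total 1052 blocks.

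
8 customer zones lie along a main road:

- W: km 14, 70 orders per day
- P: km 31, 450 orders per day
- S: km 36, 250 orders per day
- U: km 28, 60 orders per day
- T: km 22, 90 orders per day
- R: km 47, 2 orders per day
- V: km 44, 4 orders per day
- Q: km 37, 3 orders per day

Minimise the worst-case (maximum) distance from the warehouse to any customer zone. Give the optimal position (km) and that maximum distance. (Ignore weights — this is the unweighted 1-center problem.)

location 30.5, max distance 16.5

The 1-center on a line is the midpoint of the two extreme points: leftmost at 14, rightmost at 47.
Optimal location = (14 + 47)/2 = 30.5; maximum distance = (47 − 14)/2 = 16.5.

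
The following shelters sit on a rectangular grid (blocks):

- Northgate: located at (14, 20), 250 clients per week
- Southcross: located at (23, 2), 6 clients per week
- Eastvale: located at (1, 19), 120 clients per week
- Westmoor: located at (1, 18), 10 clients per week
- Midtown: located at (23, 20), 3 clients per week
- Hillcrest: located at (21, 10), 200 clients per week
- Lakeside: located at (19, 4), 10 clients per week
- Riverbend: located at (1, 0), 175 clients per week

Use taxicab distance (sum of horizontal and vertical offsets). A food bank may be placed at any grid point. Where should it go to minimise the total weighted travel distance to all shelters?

(14, 10)

Manhattan distance separates: Σwᵢ(|x−xᵢ|+|y−yᵢ|) = Σwᵢ|x−xᵢ| + Σwᵢ|y−yᵢ|, so x and y are optimised independently as 1-D weighted medians.
Total weight W = 774; half = 387.
x-coordinate, sorted with cumulative weight:
  x=1 (Eastvale, w=120) cum 120
  x=1 (Westmoor, w=10) cum 130
  x=1 (Riverbend, w=175) cum 305
  x=14 (Northgate, w=250) cum 555  ← median
  x=19 (Lakeside, w=10) cum 565
  x=21 (Hillcrest, w=200) cum 765
  x=23 (Southcross, w=6) cum 771
  x=23 (Midtown, w=3) cum 774
⇒ x* = 14
y-coordinate, sorted with cumulative weight:
  y=0 (Riverbend, w=175) cum 175
  y=2 (Southcross, w=6) cum 181
  y=4 (Lakeside, w=10) cum 191
  y=10 (Hillcrest, w=200) cum 391  ← median
  y=18 (Westmoor, w=10) cum 401
  y=19 (Eastvale, w=120) cum 521
  y=20 (Northgate, w=250) cum 771
  y=20 (Midtown, w=3) cum 774
⇒ y* = 10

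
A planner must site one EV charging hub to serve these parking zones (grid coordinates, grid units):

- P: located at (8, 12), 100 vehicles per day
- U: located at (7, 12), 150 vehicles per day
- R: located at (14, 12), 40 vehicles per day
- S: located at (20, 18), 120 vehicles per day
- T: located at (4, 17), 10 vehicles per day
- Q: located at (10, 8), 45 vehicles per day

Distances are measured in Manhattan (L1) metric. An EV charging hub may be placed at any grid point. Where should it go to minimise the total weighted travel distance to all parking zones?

Manhattan distance separates: Σwᵢ(|x−xᵢ|+|y−yᵢ|) = Σwᵢ|x−xᵢ| + Σwᵢ|y−yᵢ|, so x and y are optimised independently as 1-D weighted medians.
Total weight W = 465; half = 232.5.
x-coordinate, sorted with cumulative weight:
  x=4 (T, w=10) cum 10
  x=7 (U, w=150) cum 160
  x=8 (P, w=100) cum 260  ← median
  x=10 (Q, w=45) cum 305
  x=14 (R, w=40) cum 345
  x=20 (S, w=120) cum 465
⇒ x* = 8
y-coordinate, sorted with cumulative weight:
  y=8 (Q, w=45) cum 45
  y=12 (P, w=100) cum 145
  y=12 (U, w=150) cum 295  ← median
  y=12 (R, w=40) cum 335
  y=17 (T, w=10) cum 345
  y=18 (S, w=120) cum 465
⇒ y* = 12

(8, 12)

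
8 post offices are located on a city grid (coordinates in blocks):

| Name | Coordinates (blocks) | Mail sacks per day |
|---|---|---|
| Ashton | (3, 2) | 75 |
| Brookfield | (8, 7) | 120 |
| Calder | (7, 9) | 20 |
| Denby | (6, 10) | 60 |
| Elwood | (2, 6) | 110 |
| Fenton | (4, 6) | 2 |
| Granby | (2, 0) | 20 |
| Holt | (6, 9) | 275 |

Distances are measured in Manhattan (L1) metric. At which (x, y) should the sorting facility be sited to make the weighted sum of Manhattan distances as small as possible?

(6, 9)

Manhattan distance separates: Σwᵢ(|x−xᵢ|+|y−yᵢ|) = Σwᵢ|x−xᵢ| + Σwᵢ|y−yᵢ|, so x and y are optimised independently as 1-D weighted medians.
Total weight W = 682; half = 341.
x-coordinate, sorted with cumulative weight:
  x=2 (Elwood, w=110) cum 110
  x=2 (Granby, w=20) cum 130
  x=3 (Ashton, w=75) cum 205
  x=4 (Fenton, w=2) cum 207
  x=6 (Denby, w=60) cum 267
  x=6 (Holt, w=275) cum 542  ← median
  x=7 (Calder, w=20) cum 562
  x=8 (Brookfield, w=120) cum 682
⇒ x* = 6
y-coordinate, sorted with cumulative weight:
  y=0 (Granby, w=20) cum 20
  y=2 (Ashton, w=75) cum 95
  y=6 (Elwood, w=110) cum 205
  y=6 (Fenton, w=2) cum 207
  y=7 (Brookfield, w=120) cum 327
  y=9 (Calder, w=20) cum 347  ← median
  y=9 (Holt, w=275) cum 622
  y=10 (Denby, w=60) cum 682
⇒ y* = 9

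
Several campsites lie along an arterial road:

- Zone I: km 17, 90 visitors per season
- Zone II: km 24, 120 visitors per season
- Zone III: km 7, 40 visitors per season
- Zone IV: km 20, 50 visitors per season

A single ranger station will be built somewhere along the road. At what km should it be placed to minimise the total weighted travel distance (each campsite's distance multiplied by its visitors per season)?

For a sum of weighted absolute distances on a line, the optimum is the weighted median (not the mean). Total weight W = 300; half-weight = 150.
Sort by position and accumulate weight:
  km 7 (Zone III, w=40) → cum 40
  km 17 (Zone I, w=90) → cum 130
  km 20 (Zone IV, w=50) → cum 180  ≥ 150 → median here
  km 24 (Zone II, w=120) → cum 300
Optimal location: km 20.

x = 20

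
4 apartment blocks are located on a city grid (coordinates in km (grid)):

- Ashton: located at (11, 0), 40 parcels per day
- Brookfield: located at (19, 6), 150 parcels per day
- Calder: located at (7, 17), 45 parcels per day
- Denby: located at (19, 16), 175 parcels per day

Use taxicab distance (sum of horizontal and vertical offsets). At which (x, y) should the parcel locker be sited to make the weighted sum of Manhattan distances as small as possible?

Manhattan distance separates: Σwᵢ(|x−xᵢ|+|y−yᵢ|) = Σwᵢ|x−xᵢ| + Σwᵢ|y−yᵢ|, so x and y are optimised independently as 1-D weighted medians.
Total weight W = 410; half = 205.
x-coordinate, sorted with cumulative weight:
  x=7 (Calder, w=45) cum 45
  x=11 (Ashton, w=40) cum 85
  x=19 (Brookfield, w=150) cum 235  ← median
  x=19 (Denby, w=175) cum 410
⇒ x* = 19
y-coordinate, sorted with cumulative weight:
  y=0 (Ashton, w=40) cum 40
  y=6 (Brookfield, w=150) cum 190
  y=16 (Denby, w=175) cum 365  ← median
  y=17 (Calder, w=45) cum 410
⇒ y* = 16

(19, 16)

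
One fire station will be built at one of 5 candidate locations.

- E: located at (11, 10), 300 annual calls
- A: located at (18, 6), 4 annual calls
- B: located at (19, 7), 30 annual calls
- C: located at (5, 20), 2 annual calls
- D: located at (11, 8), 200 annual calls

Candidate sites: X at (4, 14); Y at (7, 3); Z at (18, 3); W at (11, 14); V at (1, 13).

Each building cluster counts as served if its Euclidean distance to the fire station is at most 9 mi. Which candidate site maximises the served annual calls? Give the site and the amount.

W, covering 502

Coverage radius r = 9 mi; a point is covered iff (Δx)²+(Δy)² ≤ 9² = 81.
  X (4, 14): covers {E, C} → 302
  Y (7, 3): covers {E, D} → 500
  Z (18, 3): covers {A, B, D} → 234
  W (11, 14): covers {E, C, D} → 502
  V (1, 13): covers {C} → 2
Maximum coverage at W: 502 annual calls.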